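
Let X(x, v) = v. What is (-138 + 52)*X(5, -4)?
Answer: 344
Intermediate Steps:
(-138 + 52)*X(5, -4) = (-138 + 52)*(-4) = -86*(-4) = 344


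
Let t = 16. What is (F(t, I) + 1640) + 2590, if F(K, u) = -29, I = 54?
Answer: 4201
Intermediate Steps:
(F(t, I) + 1640) + 2590 = (-29 + 1640) + 2590 = 1611 + 2590 = 4201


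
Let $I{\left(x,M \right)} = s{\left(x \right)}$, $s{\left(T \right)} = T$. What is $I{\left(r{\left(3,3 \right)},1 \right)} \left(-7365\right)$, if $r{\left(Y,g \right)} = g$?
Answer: $-22095$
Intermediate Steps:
$I{\left(x,M \right)} = x$
$I{\left(r{\left(3,3 \right)},1 \right)} \left(-7365\right) = 3 \left(-7365\right) = -22095$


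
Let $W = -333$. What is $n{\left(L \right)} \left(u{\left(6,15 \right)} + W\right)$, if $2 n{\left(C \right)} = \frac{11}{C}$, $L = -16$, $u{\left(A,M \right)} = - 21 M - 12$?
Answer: $\frac{1815}{8} \approx 226.88$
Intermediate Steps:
$u{\left(A,M \right)} = -12 - 21 M$
$n{\left(C \right)} = \frac{11}{2 C}$ ($n{\left(C \right)} = \frac{11 \frac{1}{C}}{2} = \frac{11}{2 C}$)
$n{\left(L \right)} \left(u{\left(6,15 \right)} + W\right) = \frac{11}{2 \left(-16\right)} \left(\left(-12 - 315\right) - 333\right) = \frac{11}{2} \left(- \frac{1}{16}\right) \left(\left(-12 - 315\right) - 333\right) = - \frac{11 \left(-327 - 333\right)}{32} = \left(- \frac{11}{32}\right) \left(-660\right) = \frac{1815}{8}$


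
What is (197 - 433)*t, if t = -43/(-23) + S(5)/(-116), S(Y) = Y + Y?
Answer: -280722/667 ≈ -420.87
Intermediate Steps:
S(Y) = 2*Y
t = 2379/1334 (t = -43/(-23) + (2*5)/(-116) = -43*(-1/23) + 10*(-1/116) = 43/23 - 5/58 = 2379/1334 ≈ 1.7834)
(197 - 433)*t = (197 - 433)*(2379/1334) = -236*2379/1334 = -280722/667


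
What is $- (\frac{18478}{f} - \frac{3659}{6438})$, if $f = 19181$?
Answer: $- \frac{48778085}{123487278} \approx -0.395$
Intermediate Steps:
$- (\frac{18478}{f} - \frac{3659}{6438}) = - (\frac{18478}{19181} - \frac{3659}{6438}) = \left(-1\right) \frac{48778085}{123487278} = - \frac{48778085}{123487278}$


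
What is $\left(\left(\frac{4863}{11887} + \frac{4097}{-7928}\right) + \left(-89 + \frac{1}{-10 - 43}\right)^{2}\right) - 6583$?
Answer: $\frac{355056737496697}{264720542024} \approx 1341.3$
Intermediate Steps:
$\left(\left(\frac{4863}{11887} + \frac{4097}{-7928}\right) + \left(-89 + \frac{1}{-10 - 43}\right)^{2}\right) - 6583 = \left(\left(4863 \cdot \frac{1}{11887} + 4097 \left(- \frac{1}{7928}\right)\right) + \left(-89 + \frac{1}{-10 - 43}\right)^{2}\right) - 6583 = \left(\left(\frac{4863}{11887} - \frac{4097}{7928}\right) + \left(-89 + \frac{1}{-10 - 43}\right)^{2}\right) - 6583 = \left(- \frac{10147175}{94240136} + \left(-89 + \frac{1}{-53}\right)^{2}\right) - 6583 = \left(- \frac{10147175}{94240136} + \left(-89 - \frac{1}{53}\right)^{2}\right) - 6583 = \left(- \frac{10147175}{94240136} + \left(- \frac{4718}{53}\right)^{2}\right) - 6583 = \left(- \frac{10147175}{94240136} + \frac{22259524}{2809}\right) - 6583 = \frac{2097712065640689}{264720542024} - 6583 = \frac{355056737496697}{264720542024}$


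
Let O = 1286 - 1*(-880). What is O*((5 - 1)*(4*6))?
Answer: 207936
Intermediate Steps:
O = 2166 (O = 1286 + 880 = 2166)
O*((5 - 1)*(4*6)) = 2166*((5 - 1)*(4*6)) = 2166*(4*24) = 2166*96 = 207936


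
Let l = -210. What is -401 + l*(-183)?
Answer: 38029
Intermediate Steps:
-401 + l*(-183) = -401 - 210*(-183) = -401 + 38430 = 38029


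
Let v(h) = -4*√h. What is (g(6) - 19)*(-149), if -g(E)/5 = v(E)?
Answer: 2831 - 2980*√6 ≈ -4468.5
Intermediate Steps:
g(E) = 20*√E (g(E) = -(-20)*√E = 20*√E)
(g(6) - 19)*(-149) = (20*√6 - 19)*(-149) = (-19 + 20*√6)*(-149) = 2831 - 2980*√6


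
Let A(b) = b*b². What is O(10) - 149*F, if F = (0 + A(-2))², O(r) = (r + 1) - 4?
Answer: -9529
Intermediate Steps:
O(r) = -3 + r (O(r) = (1 + r) - 4 = -3 + r)
A(b) = b³
F = 64 (F = (0 + (-2)³)² = (0 - 8)² = (-8)² = 64)
O(10) - 149*F = (-3 + 10) - 149*64 = 7 - 9536 = -9529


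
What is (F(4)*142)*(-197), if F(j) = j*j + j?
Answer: -559480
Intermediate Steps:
F(j) = j + j**2 (F(j) = j**2 + j = j + j**2)
(F(4)*142)*(-197) = ((4*(1 + 4))*142)*(-197) = ((4*5)*142)*(-197) = (20*142)*(-197) = 2840*(-197) = -559480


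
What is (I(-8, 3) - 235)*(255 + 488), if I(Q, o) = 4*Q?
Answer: -198381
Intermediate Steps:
(I(-8, 3) - 235)*(255 + 488) = (4*(-8) - 235)*(255 + 488) = (-32 - 235)*743 = -267*743 = -198381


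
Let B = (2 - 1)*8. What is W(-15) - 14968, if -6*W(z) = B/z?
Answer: -673556/45 ≈ -14968.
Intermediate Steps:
B = 8 (B = 1*8 = 8)
W(z) = -4/(3*z)
W(-15) - 14968 = -4/3/(-15) - 14968 = -4/3*(-1/15) - 14968 = 4/45 - 14968 = -673556/45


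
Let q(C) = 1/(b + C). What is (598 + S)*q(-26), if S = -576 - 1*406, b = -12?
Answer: 192/19 ≈ 10.105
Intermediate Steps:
q(C) = 1/(-12 + C)
S = -982 (S = -576 - 406 = -982)
(598 + S)*q(-26) = (598 - 982)/(-12 - 26) = -384/(-38) = -384*(-1/38) = 192/19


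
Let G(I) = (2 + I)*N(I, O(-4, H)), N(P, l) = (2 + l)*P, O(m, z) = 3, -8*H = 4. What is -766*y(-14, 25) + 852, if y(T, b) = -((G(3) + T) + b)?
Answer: 66728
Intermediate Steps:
H = -½ (H = -⅛*4 = -½ ≈ -0.50000)
N(P, l) = P*(2 + l)
G(I) = 5*I*(2 + I) (G(I) = (2 + I)*(I*(2 + 3)) = (2 + I)*(I*5) = (2 + I)*(5*I) = 5*I*(2 + I))
y(T, b) = -75 - T - b (y(T, b) = -((5*3*(2 + 3) + T) + b) = -((5*3*5 + T) + b) = -((75 + T) + b) = -(75 + T + b) = -75 - T - b)
-766*y(-14, 25) + 852 = -766*(-75 - 1*(-14) - 1*25) + 852 = -766*(-75 + 14 - 25) + 852 = -766*(-86) + 852 = 65876 + 852 = 66728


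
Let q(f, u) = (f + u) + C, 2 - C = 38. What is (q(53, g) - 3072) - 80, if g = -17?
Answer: -3152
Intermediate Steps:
C = -36 (C = 2 - 1*38 = 2 - 38 = -36)
q(f, u) = -36 + f + u (q(f, u) = (f + u) - 36 = -36 + f + u)
(q(53, g) - 3072) - 80 = ((-36 + 53 - 17) - 3072) - 80 = (0 - 3072) - 80 = -3072 - 80 = -3152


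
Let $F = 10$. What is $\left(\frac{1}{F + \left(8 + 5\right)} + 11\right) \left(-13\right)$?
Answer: $- \frac{3302}{23} \approx -143.57$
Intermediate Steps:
$\left(\frac{1}{F + \left(8 + 5\right)} + 11\right) \left(-13\right) = \left(\frac{1}{10 + \left(8 + 5\right)} + 11\right) \left(-13\right) = \left(\frac{1}{10 + 13} + 11\right) \left(-13\right) = \left(\frac{1}{23} + 11\right) \left(-13\right) = \frac{254}{23} \left(-13\right) = - \frac{3302}{23}$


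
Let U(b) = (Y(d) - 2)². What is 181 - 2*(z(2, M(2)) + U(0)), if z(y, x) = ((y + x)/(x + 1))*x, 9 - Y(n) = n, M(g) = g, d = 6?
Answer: 521/3 ≈ 173.67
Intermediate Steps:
Y(n) = 9 - n
U(b) = 1 (U(b) = ((9 - 1*6) - 2)² = ((9 - 6) - 2)² = (3 - 2)² = 1² = 1)
z(y, x) = x*(x + y)/(1 + x) (z(y, x) = ((x + y)/(1 + x))*x = x*(x + y)/(1 + x))
181 - 2*(z(2, M(2)) + U(0)) = 181 - 2*(2*(2 + 2)/(1 + 2) + 1) = 181 - 2*(2*4/3 + 1) = 181 - 2*(2*(⅓)*4 + 1) = 181 - 2*(8/3 + 1) = 181 - 2*11/3 = 181 - 1*22/3 = 181 - 22/3 = 521/3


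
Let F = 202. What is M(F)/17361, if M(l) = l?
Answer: 202/17361 ≈ 0.011635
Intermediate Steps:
M(F)/17361 = 202/17361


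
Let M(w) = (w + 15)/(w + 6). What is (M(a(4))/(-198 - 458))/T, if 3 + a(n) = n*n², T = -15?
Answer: 19/164820 ≈ 0.00011528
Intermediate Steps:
a(n) = -3 + n³ (a(n) = -3 + n*n² = -3 + n³)
M(w) = (15 + w)/(6 + w)
(M(a(4))/(-198 - 458))/T = (((15 + (-3 + 4³))/(6 + (-3 + 4³)))/(-198 - 458))/(-15) = (((15 + (-3 + 64))/(6 + (-3 + 64)))/(-656))*(-1/15) = (((15 + 61)/(6 + 61))*(-1/656))*(-1/15) = ((76/67)*(-1/656))*(-1/15) = -19/10988*(-1/15) = 19/164820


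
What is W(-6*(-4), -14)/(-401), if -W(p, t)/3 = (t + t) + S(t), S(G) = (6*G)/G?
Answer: -66/401 ≈ -0.16459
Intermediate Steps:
S(G) = 6
W(p, t) = -18 - 6*t (W(p, t) = -3*((t + t) + 6) = -3*(2*t + 6) = -3*(6 + 2*t) = -18 - 6*t)
W(-6*(-4), -14)/(-401) = (-18 - 6*(-14))/(-401) = (-18 + 84)*(-1/401) = 66*(-1/401) = -66/401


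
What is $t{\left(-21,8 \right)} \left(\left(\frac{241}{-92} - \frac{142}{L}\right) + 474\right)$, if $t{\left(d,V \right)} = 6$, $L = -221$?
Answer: $\frac{28791513}{10166} \approx 2832.1$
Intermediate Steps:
$t{\left(-21,8 \right)} \left(\left(\frac{241}{-92} - \frac{142}{L}\right) + 474\right) = 6 \left(\left(\frac{241}{-92} - \frac{142}{-221}\right) + 474\right) = 6 \left(\left(241 \left(- \frac{1}{92}\right) - - \frac{142}{221}\right) + 474\right) = 6 \left(\left(- \frac{241}{92} + \frac{142}{221}\right) + 474\right) = 6 \left(- \frac{40197}{20332} + 474\right) = 6 \cdot \frac{9597171}{20332} = \frac{28791513}{10166}$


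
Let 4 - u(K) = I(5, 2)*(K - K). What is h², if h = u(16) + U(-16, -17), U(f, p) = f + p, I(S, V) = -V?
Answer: 841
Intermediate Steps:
u(K) = 4 (u(K) = 4 - (-1*2)*(K - K) = 4 - (-2)*0 = 4 - 1*0 = 4 + 0 = 4)
h = -29 (h = 4 + (-16 - 17) = 4 - 33 = -29)
h² = (-29)² = 841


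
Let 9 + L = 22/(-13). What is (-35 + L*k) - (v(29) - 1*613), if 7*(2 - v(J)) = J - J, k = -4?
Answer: 8044/13 ≈ 618.77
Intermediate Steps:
L = -139/13 (L = -9 + 22/(-13) = -9 + 22*(-1/13) = -9 - 22/13 = -139/13 ≈ -10.692)
v(J) = 2 (v(J) = 2 - (J - J)/7 = 2 - 1/7*0 = 2 + 0 = 2)
(-35 + L*k) - (v(29) - 1*613) = (-35 - 139/13*(-4)) - (2 - 1*613) = (-35 + 556/13) - (2 - 613) = 101/13 - 1*(-611) = 101/13 + 611 = 8044/13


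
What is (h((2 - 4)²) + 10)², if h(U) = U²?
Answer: 676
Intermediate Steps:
(h((2 - 4)²) + 10)² = (((2 - 4)²)² + 10)² = (((-2)²)² + 10)² = (4² + 10)² = (16 + 10)² = 26² = 676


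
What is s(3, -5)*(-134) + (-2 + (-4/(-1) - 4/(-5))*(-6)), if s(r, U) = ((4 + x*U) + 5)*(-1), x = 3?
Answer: -4174/5 ≈ -834.80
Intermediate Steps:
s(r, U) = -9 - 3*U (s(r, U) = ((4 + 3*U) + 5)*(-1) = (9 + 3*U)*(-1) = -9 - 3*U)
s(3, -5)*(-134) + (-2 + (-4/(-1) - 4/(-5))*(-6)) = (-9 - 3*(-5))*(-134) + (-2 + (-4/(-1) - 4/(-5))*(-6)) = (-9 + 15)*(-134) + (-2 + (-4*(-1) - 4*(-1/5))*(-6)) = 6*(-134) + (-2 + (4 + 4/5)*(-6)) = -804 + (-2 + (24/5)*(-6)) = -804 + (-2 - 144/5) = -804 - 154/5 = -4174/5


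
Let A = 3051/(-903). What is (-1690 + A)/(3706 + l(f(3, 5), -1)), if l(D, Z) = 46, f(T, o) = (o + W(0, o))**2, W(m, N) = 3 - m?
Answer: -509707/1129352 ≈ -0.45133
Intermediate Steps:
f(T, o) = (3 + o)**2 (f(T, o) = (o + (3 - 1*0))**2 = (o + (3 + 0))**2 = (o + 3)**2 = (3 + o)**2)
A = -1017/301 (A = 3051*(-1/903) = -1017/301 ≈ -3.3787)
(-1690 + A)/(3706 + l(f(3, 5), -1)) = (-1690 - 1017/301)/(3706 + 46) = -509707/301/3752 = -509707/301*1/3752 = -509707/1129352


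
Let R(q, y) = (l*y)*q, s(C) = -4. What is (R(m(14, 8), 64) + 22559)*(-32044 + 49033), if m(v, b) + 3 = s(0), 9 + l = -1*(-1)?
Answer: 444143427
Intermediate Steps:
l = -8 (l = -9 - 1*(-1) = -9 + 1 = -8)
m(v, b) = -7 (m(v, b) = -3 - 4 = -7)
R(q, y) = -8*q*y (R(q, y) = (-8*y)*q = -8*q*y)
(R(m(14, 8), 64) + 22559)*(-32044 + 49033) = (-8*(-7)*64 + 22559)*(-32044 + 49033) = (3584 + 22559)*16989 = 26143*16989 = 444143427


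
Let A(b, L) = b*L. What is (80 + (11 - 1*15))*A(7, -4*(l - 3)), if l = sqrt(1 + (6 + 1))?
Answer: 6384 - 4256*sqrt(2) ≈ 365.11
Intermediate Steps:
l = 2*sqrt(2) (l = sqrt(1 + 7) = sqrt(8) = 2*sqrt(2) ≈ 2.8284)
A(b, L) = L*b
(80 + (11 - 1*15))*A(7, -4*(l - 3)) = (80 + (11 - 1*15))*(-4*(2*sqrt(2) - 3)*7) = (80 + (11 - 15))*(-4*(-3 + 2*sqrt(2))*7) = (80 - 4)*((12 - 8*sqrt(2))*7) = 76*(84 - 56*sqrt(2)) = 6384 - 4256*sqrt(2)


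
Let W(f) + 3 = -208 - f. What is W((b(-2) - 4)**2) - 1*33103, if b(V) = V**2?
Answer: -33314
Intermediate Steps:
W(f) = -211 - f (W(f) = -3 + (-208 - f) = -211 - f)
W((b(-2) - 4)**2) - 1*33103 = (-211 - ((-2)**2 - 4)**2) - 1*33103 = (-211 - (4 - 4)**2) - 33103 = (-211 - 1*0**2) - 33103 = (-211 - 1*0) - 33103 = (-211 + 0) - 33103 = -211 - 33103 = -33314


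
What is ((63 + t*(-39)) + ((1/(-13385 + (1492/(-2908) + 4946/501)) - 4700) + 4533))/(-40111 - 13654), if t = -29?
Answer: -1000661387795/52386137713078 ≈ -0.019102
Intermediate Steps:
((63 + t*(-39)) + ((1/(-13385 + (1492/(-2908) + 4946/501)) - 4700) + 4533))/(-40111 - 13654) = ((63 - 29*(-39)) + ((1/(-13385 + (1492/(-2908) + 4946/501)) - 4700) + 4533))/(-40111 - 13654) = ((63 + 1131) + ((1/(-13385 + (1492*(-1/2908) + 4946*(1/501))) - 4700) + 4533))/(-53765) = (1194 + ((1/(-13385 + (-373/727 + 4946/501)) - 4700) + 4533))*(-1/53765) = (1194 + ((1/(-13385 + 3408869/364227) - 4700) + 4533))*(-1/53765) = (1194 + ((1/(-4871769526/364227) - 4700) + 4533))*(-1/53765) = (1194 + ((-364227/4871769526 - 4700) + 4533))*(-1/53765) = (1194 + (-22897317136427/4871769526 + 4533))*(-1/53765) = (1194 - 813585875069/4871769526)*(-1/53765) = (5003306938975/4871769526)*(-1/53765) = -1000661387795/52386137713078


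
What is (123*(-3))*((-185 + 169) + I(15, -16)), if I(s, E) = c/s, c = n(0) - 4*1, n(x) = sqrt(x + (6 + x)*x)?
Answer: 30012/5 ≈ 6002.4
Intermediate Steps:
n(x) = sqrt(x + x*(6 + x))
c = -4 (c = sqrt(0*(7 + 0)) - 4*1 = sqrt(0*7) - 4 = sqrt(0) - 4 = 0 - 4 = -4)
I(s, E) = -4/s
(123*(-3))*((-185 + 169) + I(15, -16)) = (123*(-3))*((-185 + 169) - 4/15) = -369*(-16 - 4*1/15) = -369*(-16 - 4/15) = -369*(-244/15) = 30012/5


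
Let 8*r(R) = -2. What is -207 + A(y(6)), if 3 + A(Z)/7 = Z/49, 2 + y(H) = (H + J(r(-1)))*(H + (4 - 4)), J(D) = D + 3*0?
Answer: -3127/14 ≈ -223.36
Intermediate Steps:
r(R) = -1/4 (r(R) = (1/8)*(-2) = -1/4)
J(D) = D (J(D) = D + 0 = D)
y(H) = -2 + H*(-1/4 + H) (y(H) = -2 + (H - 1/4)*(H + (4 - 4)) = -2 + (-1/4 + H)*(H + 0) = -2 + (-1/4 + H)*H = -2 + H*(-1/4 + H))
A(Z) = -21 + Z/7 (A(Z) = -21 + 7*(Z/49) = -21 + Z/7)
-207 + A(y(6)) = -207 + (-21 + (-2 + 6**2 - 1/4*6)/7) = -207 + (-21 + (-2 + 36 - 3/2)/7) = -207 + (-21 + (1/7)*(65/2)) = -207 + (-21 + 65/14) = -207 - 229/14 = -3127/14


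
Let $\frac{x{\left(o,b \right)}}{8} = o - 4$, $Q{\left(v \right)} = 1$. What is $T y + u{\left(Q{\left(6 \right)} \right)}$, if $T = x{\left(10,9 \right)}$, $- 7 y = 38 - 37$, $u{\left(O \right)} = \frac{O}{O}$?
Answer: $- \frac{41}{7} \approx -5.8571$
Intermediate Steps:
$x{\left(o,b \right)} = -32 + 8 o$ ($x{\left(o,b \right)} = 8 \left(o - 4\right) = 8 \left(-4 + o\right) = -32 + 8 o$)
$u{\left(O \right)} = 1$
$y = - \frac{1}{7}$ ($y = - \frac{38 - 37}{7} = \left(- \frac{1}{7}\right) 1 = - \frac{1}{7} \approx -0.14286$)
$T = 48$ ($T = -32 + 8 \cdot 10 = -32 + 80 = 48$)
$T y + u{\left(Q{\left(6 \right)} \right)} = 48 \left(- \frac{1}{7}\right) + 1 = - \frac{48}{7} + 1 = - \frac{41}{7}$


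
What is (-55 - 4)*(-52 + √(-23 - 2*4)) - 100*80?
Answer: -4932 - 59*I*√31 ≈ -4932.0 - 328.5*I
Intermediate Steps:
(-55 - 4)*(-52 + √(-23 - 2*4)) - 100*80 = -59*(-52 + √(-23 - 8)) - 8000 = -59*(-52 + √(-31)) - 8000 = -59*(-52 + I*√31) - 8000 = (3068 - 59*I*√31) - 8000 = -4932 - 59*I*√31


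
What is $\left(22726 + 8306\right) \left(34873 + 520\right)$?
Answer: $1098315576$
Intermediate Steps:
$\left(22726 + 8306\right) \left(34873 + 520\right) = 31032 \cdot 35393 = 1098315576$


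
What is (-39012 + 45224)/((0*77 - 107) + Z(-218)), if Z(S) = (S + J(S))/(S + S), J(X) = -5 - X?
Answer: -2708432/46647 ≈ -58.062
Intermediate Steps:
Z(S) = -5/(2*S) (Z(S) = (S + (-5 - S))/(S + S) = -5*1/(2*S) = -5/(2*S))
(-39012 + 45224)/((0*77 - 107) + Z(-218)) = (-39012 + 45224)/((0*77 - 107) - 5/2/(-218)) = 6212/((0 - 107) - 5/2*(-1/218)) = 6212/(-107 + 5/436) = 6212/(-46647/436) = 6212*(-436/46647) = -2708432/46647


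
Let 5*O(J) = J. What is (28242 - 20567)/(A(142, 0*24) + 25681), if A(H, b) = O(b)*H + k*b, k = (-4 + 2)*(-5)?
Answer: 7675/25681 ≈ 0.29886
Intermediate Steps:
k = 10 (k = -2*(-5) = 10)
O(J) = J/5
A(H, b) = 10*b + H*b/5 (A(H, b) = (b/5)*H + 10*b = H*b/5 + 10*b = 10*b + H*b/5)
(28242 - 20567)/(A(142, 0*24) + 25681) = (28242 - 20567)/((0*24)*(50 + 142)/5 + 25681) = 7675/((⅕)*0*192 + 25681) = 7675/(0 + 25681) = 7675/25681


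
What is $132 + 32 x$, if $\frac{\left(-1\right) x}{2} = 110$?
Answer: $-6908$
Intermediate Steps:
$x = -220$ ($x = \left(-2\right) 110 = -220$)
$132 + 32 x = 132 + 32 \left(-220\right) = 132 - 7040 = -6908$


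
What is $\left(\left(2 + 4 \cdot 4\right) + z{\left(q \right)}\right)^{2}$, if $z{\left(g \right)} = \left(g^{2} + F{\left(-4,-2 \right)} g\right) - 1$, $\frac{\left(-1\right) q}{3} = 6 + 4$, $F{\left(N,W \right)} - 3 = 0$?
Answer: $683929$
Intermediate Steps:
$F{\left(N,W \right)} = 3$ ($F{\left(N,W \right)} = 3 + 0 = 3$)
$q = -30$ ($q = - 3 \left(6 + 4\right) = \left(-3\right) 10 = -30$)
$z{\left(g \right)} = -1 + g^{2} + 3 g$ ($z{\left(g \right)} = \left(g^{2} + 3 g\right) - 1 = -1 + g^{2} + 3 g$)
$\left(\left(2 + 4 \cdot 4\right) + z{\left(q \right)}\right)^{2} = \left(\left(2 + 4 \cdot 4\right) + \left(-1 + \left(-30\right)^{2} + 3 \left(-30\right)\right)\right)^{2} = \left(\left(2 + 16\right) - -809\right)^{2} = \left(18 + 809\right)^{2} = 827^{2} = 683929$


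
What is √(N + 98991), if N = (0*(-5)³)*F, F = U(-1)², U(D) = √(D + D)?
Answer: 3*√10999 ≈ 314.63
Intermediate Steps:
U(D) = √2*√D (U(D) = √(2*D) = √2*√D)
F = -2 (F = (√2*√(-1))² = (√2*I)² = (I*√2)² = -2)
N = 0 (N = (0*(-5)³)*(-2) = (0*(-125))*(-2) = 0*(-2) = 0)
√(N + 98991) = √(0 + 98991) = √98991 = 3*√10999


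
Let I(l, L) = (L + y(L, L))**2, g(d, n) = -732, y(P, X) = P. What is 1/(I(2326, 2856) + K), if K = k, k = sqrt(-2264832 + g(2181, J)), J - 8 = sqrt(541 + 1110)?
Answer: 55488/1810403872525 - I*sqrt(11559)/76036962646050 ≈ 3.065e-8 - 1.414e-12*I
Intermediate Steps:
J = 8 + sqrt(1651) (J = 8 + sqrt(541 + 1110) = 8 + sqrt(1651) ≈ 48.633)
I(l, L) = 4*L**2 (I(l, L) = (L + L)**2 = (2*L)**2 = 4*L**2)
k = 14*I*sqrt(11559) (k = sqrt(-2264832 - 732) = sqrt(-2265564) = 14*I*sqrt(11559) ≈ 1505.2*I)
K = 14*I*sqrt(11559) ≈ 1505.2*I
1/(I(2326, 2856) + K) = 1/(4*2856**2 + 14*I*sqrt(11559)) = 1/(4*8156736 + 14*I*sqrt(11559)) = 1/(32626944 + 14*I*sqrt(11559))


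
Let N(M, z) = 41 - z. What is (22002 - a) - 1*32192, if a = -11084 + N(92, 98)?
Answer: 951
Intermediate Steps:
a = -11141 (a = -11084 + (41 - 1*98) = -11084 + (41 - 98) = -11084 - 57 = -11141)
(22002 - a) - 1*32192 = (22002 - 1*(-11141)) - 1*32192 = (22002 + 11141) - 32192 = 33143 - 32192 = 951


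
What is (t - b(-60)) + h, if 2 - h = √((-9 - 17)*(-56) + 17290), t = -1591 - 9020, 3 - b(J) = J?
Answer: -10672 - √18746 ≈ -10809.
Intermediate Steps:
b(J) = 3 - J
t = -10611
h = 2 - √18746 (h = 2 - √((-9 - 17)*(-56) + 17290) = 2 - √(-26*(-56) + 17290) = 2 - √(1456 + 17290) = 2 - √18746 ≈ -134.92)
(t - b(-60)) + h = (-10611 - (3 - 1*(-60))) + (2 - √18746) = (-10611 - (3 + 60)) + (2 - √18746) = (-10611 - 1*63) + (2 - √18746) = (-10611 - 63) + (2 - √18746) = -10674 + (2 - √18746) = -10672 - √18746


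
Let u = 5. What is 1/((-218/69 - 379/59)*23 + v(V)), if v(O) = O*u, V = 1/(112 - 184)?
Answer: -4248/936607 ≈ -0.0045355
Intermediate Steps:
V = -1/72 (V = 1/(-72) = -1/72 ≈ -0.013889)
v(O) = 5*O (v(O) = O*5 = 5*O)
1/((-218/69 - 379/59)*23 + v(V)) = 1/((-218/69 - 379/59)*23 + 5*(-1/72)) = 1/((-218*1/69 - 379*1/59)*23 - 5/72) = 1/((-218/69 - 379/59)*23 - 5/72) = 1/(-39013/4071*23 - 5/72) = 1/(-39013/177 - 5/72) = 1/(-936607/4248) = -4248/936607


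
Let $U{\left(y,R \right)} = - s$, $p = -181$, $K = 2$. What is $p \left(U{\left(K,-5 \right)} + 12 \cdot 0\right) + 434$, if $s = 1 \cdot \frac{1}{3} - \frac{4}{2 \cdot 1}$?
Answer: $\frac{397}{3} \approx 132.33$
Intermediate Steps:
$s = - \frac{5}{3}$ ($s = 1 \cdot \frac{1}{3} - \frac{4}{2} = \frac{1}{3} - 2 = - \frac{5}{3} \approx -1.6667$)
$U{\left(y,R \right)} = \frac{5}{3}$ ($U{\left(y,R \right)} = \left(-1\right) \left(- \frac{5}{3}\right) = \frac{5}{3}$)
$p \left(U{\left(K,-5 \right)} + 12 \cdot 0\right) + 434 = - 181 \left(\frac{5}{3} + 12 \cdot 0\right) + 434 = - 181 \left(\frac{5}{3} + 0\right) + 434 = \left(-181\right) \frac{5}{3} + 434 = - \frac{905}{3} + 434 = \frac{397}{3}$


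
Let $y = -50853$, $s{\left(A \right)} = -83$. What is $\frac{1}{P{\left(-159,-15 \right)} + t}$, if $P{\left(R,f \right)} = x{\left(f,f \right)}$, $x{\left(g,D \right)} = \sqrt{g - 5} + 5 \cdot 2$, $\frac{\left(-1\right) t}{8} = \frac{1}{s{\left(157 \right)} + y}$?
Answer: $\frac{405393257}{4864770021} - \frac{81077378 i \sqrt{5}}{4864770021} \approx 0.083332 - 0.037267 i$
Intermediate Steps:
$t = \frac{1}{6367}$ ($t = - \frac{8}{-83 - 50853} = - \frac{8}{-50936} = \left(-8\right) \left(- \frac{1}{50936}\right) = \frac{1}{6367} \approx 0.00015706$)
$x{\left(g,D \right)} = 10 + \sqrt{-5 + g}$ ($x{\left(g,D \right)} = \sqrt{-5 + g} + 10 = 10 + \sqrt{-5 + g}$)
$P{\left(R,f \right)} = 10 + \sqrt{-5 + f}$
$\frac{1}{P{\left(-159,-15 \right)} + t} = \frac{1}{\left(10 + \sqrt{-5 - 15}\right) + \frac{1}{6367}} = \frac{1}{\left(10 + \sqrt{-20}\right) + \frac{1}{6367}} = \frac{1}{\left(10 + 2 i \sqrt{5}\right) + \frac{1}{6367}} = \frac{1}{\frac{63671}{6367} + 2 i \sqrt{5}}$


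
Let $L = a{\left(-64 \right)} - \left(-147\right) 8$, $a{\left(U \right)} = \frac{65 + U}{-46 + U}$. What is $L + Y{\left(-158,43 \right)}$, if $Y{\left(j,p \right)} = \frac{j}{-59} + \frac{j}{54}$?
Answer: $\frac{206025437}{175230} \approx 1175.7$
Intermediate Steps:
$Y{\left(j,p \right)} = \frac{5 j}{3186}$ ($Y{\left(j,p \right)} = j \left(- \frac{1}{59}\right) + j \frac{1}{54} = - \frac{j}{59} + \frac{j}{54} = \frac{5 j}{3186}$)
$a{\left(U \right)} = \frac{65 + U}{-46 + U}$
$L = \frac{129359}{110}$ ($L = \frac{65 - 64}{-46 - 64} - \left(-147\right) 8 = \frac{1}{-110} \cdot 1 - -1176 = \left(- \frac{1}{110}\right) 1 + 1176 = - \frac{1}{110} + 1176 = \frac{129359}{110} \approx 1176.0$)
$L + Y{\left(-158,43 \right)} = \frac{129359}{110} + \frac{5}{3186} \left(-158\right) = \frac{129359}{110} - \frac{395}{1593} = \frac{206025437}{175230}$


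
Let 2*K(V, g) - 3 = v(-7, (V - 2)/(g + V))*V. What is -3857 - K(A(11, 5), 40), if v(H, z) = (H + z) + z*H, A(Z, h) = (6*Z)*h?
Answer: -135115/74 ≈ -1825.9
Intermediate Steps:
A(Z, h) = 6*Z*h
v(H, z) = H + z + H*z (v(H, z) = (H + z) + H*z = H + z + H*z)
K(V, g) = 3/2 + V*(-7 - 6*(-2 + V)/(V + g))/2 (K(V, g) = 3/2 + ((-7 + (V - 2)/(g + V) - 7*(V - 2)/(g + V))*V)/2 = 3/2 + ((-7 + (-2 + V)/(V + g) - 7*(-2 + V)/(V + g))*V)/2 = 3/2 + ((-7 - 6*(-2 + V)/(V + g))*V)/2 = 3/2 + (V*(-7 - 6*(-2 + V)/(V + g)))/2 = 3/2 + V*(-7 - 6*(-2 + V)/(V + g))/2)
-3857 - K(A(11, 5), 40) = -3857 - (3*(6*11*5) + 3*40 - 6*11*5*(-12 + 7*40 + 13*(6*11*5)))/(2*(6*11*5 + 40)) = -3857 - (3*330 + 120 - 1*330*(-12 + 280 + 13*330))/(2*(330 + 40)) = -3857 - (990 + 120 - 1*330*(-12 + 280 + 4290))/(2*370) = -3857 - (990 + 120 - 1*330*4558)/(2*370) = -3857 - (990 + 120 - 1504140)/(2*370) = -3857 - (-1503030)/(2*370) = -3857 - 1*(-150303/74) = -3857 + 150303/74 = -135115/74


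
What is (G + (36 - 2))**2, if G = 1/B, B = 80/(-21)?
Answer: 7284601/6400 ≈ 1138.2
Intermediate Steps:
B = -80/21 (B = 80*(-1/21) = -80/21 ≈ -3.8095)
G = -21/80 (G = 1/(-80/21) = -21/80 ≈ -0.26250)
(G + (36 - 2))**2 = (-21/80 + (36 - 2))**2 = (-21/80 + 34)**2 = (2699/80)**2 = 7284601/6400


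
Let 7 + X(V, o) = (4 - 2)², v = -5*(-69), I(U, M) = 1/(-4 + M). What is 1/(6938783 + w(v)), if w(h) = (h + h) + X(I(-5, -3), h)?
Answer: 1/6939470 ≈ 1.4410e-7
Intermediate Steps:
v = 345
X(V, o) = -3 (X(V, o) = -7 + (4 - 2)² = -7 + 2² = -7 + 4 = -3)
w(h) = -3 + 2*h (w(h) = (h + h) - 3 = 2*h - 3 = -3 + 2*h)
1/(6938783 + w(v)) = 1/(6938783 + (-3 + 2*345)) = 1/(6938783 + (-3 + 690)) = 1/(6938783 + 687) = 1/6939470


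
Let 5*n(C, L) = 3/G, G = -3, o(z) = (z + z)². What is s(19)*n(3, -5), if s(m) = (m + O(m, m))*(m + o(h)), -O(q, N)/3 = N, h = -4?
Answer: 3154/5 ≈ 630.80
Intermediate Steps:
O(q, N) = -3*N
o(z) = 4*z² (o(z) = (2*z)² = 4*z²)
n(C, L) = -⅕ (n(C, L) = (3/(-3))/5 = (3*(-⅓))/5 = (⅕)*(-1) = -⅕)
s(m) = -2*m*(64 + m) (s(m) = (m - 3*m)*(m + 4*(-4)²) = (-2*m)*(m + 4*16) = (-2*m)*(m + 64) = (-2*m)*(64 + m) = -2*m*(64 + m))
s(19)*n(3, -5) = (2*19*(-64 - 1*19))*(-⅕) = (2*19*(-64 - 19))*(-⅕) = (2*19*(-83))*(-⅕) = -3154*(-⅕) = 3154/5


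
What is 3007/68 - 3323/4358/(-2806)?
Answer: 4596433725/103942658 ≈ 44.221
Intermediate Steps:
3007/68 - 3323/4358/(-2806) = 3007*(1/68) - 3323*1/4358*(-1/2806) = 3007/68 - 3323/4358*(-1/2806) = 3007/68 + 3323/12228548 = 4596433725/103942658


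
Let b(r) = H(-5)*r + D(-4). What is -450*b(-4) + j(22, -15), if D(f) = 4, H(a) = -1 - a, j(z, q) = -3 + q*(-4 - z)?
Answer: 5787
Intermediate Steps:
b(r) = 4 + 4*r (b(r) = (-1 - 1*(-5))*r + 4 = (-1 + 5)*r + 4 = 4*r + 4 = 4 + 4*r)
-450*b(-4) + j(22, -15) = -450*(4 + 4*(-4)) + (-3 - 4*(-15) - 1*(-15)*22) = -450*(4 - 16) + (-3 + 60 + 330) = -450*(-12) + 387 = 5400 + 387 = 5787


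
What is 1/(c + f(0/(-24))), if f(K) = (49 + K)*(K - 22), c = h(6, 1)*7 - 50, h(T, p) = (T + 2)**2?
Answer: -1/680 ≈ -0.0014706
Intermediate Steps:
h(T, p) = (2 + T)**2
c = 398 (c = (2 + 6)**2*7 - 50 = 8**2*7 - 50 = 64*7 - 50 = 448 - 50 = 398)
f(K) = (-22 + K)*(49 + K) (f(K) = (49 + K)*(-22 + K) = (-22 + K)*(49 + K))
1/(c + f(0/(-24))) = 1/(398 + (-1078 + (0/(-24))**2 + 27*(0/(-24)))) = 1/(398 + (-1078 + (0*(-1/24))**2 + 27*(0*(-1/24)))) = 1/(398 + (-1078 + 0**2 + 27*0)) = 1/(398 + (-1078 + 0 + 0)) = 1/(398 - 1078) = 1/(-680) = -1/680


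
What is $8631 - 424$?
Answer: $8207$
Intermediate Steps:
$8631 - 424 = 8207$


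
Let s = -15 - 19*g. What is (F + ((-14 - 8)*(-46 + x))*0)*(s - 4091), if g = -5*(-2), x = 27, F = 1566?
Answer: -6727536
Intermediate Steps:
g = 10
s = -205 (s = -15 - 19*10 = -15 - 190 = -205)
(F + ((-14 - 8)*(-46 + x))*0)*(s - 4091) = (1566 + ((-14 - 8)*(-46 + 27))*0)*(-205 - 4091) = (1566 - 22*(-19)*0)*(-4296) = (1566 + 418*0)*(-4296) = (1566 + 0)*(-4296) = 1566*(-4296) = -6727536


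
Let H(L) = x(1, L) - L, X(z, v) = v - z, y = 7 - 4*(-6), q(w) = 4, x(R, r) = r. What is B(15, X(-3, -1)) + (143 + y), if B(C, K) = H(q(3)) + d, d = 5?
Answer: 179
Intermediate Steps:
y = 31 (y = 7 + 24 = 31)
H(L) = 0 (H(L) = L - L = 0)
B(C, K) = 5 (B(C, K) = 0 + 5 = 5)
B(15, X(-3, -1)) + (143 + y) = 5 + (143 + 31) = 5 + 174 = 179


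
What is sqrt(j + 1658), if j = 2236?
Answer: sqrt(3894) ≈ 62.402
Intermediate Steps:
sqrt(j + 1658) = sqrt(2236 + 1658) = sqrt(3894)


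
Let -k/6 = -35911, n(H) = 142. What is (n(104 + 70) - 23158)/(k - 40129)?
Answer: -23016/175337 ≈ -0.13127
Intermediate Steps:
k = 215466 (k = -6*(-35911) = 215466)
(n(104 + 70) - 23158)/(k - 40129) = (142 - 23158)/(215466 - 40129) = -23016/175337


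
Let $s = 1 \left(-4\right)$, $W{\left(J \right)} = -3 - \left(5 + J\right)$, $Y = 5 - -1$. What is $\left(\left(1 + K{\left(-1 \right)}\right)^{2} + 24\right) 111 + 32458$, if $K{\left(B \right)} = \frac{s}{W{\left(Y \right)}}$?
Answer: $\frac{1729969}{49} \approx 35306.0$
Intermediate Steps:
$Y = 6$ ($Y = 5 + 1 = 6$)
$W{\left(J \right)} = -8 - J$
$s = -4$
$K{\left(B \right)} = \frac{2}{7}$ ($K{\left(B \right)} = - \frac{4}{-8 - 6} = - \frac{4}{-14} = \left(-4\right) \left(- \frac{1}{14}\right) = \frac{2}{7}$)
$\left(\left(1 + K{\left(-1 \right)}\right)^{2} + 24\right) 111 + 32458 = \left(\left(1 + \frac{2}{7}\right)^{2} + 24\right) 111 + 32458 = \left(\left(\frac{9}{7}\right)^{2} + 24\right) 111 + 32458 = \left(\frac{81}{49} + 24\right) 111 + 32458 = \frac{1257}{49} \cdot 111 + 32458 = \frac{139527}{49} + 32458 = \frac{1729969}{49}$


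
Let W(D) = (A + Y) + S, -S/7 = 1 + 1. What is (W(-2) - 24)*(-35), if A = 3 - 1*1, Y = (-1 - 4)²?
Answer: 385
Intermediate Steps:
Y = 25 (Y = (-5)² = 25)
A = 2 (A = 3 - 1 = 2)
S = -14 (S = -7*(1 + 1) = -7*2 = -14)
W(D) = 13 (W(D) = (2 + 25) - 14 = 27 - 14 = 13)
(W(-2) - 24)*(-35) = (13 - 24)*(-35) = -11*(-35) = 385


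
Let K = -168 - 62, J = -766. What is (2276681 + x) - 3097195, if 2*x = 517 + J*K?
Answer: -1464331/2 ≈ -7.3217e+5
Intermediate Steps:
K = -230
x = 176697/2 (x = (517 - 766*(-230))/2 = (517 + 176180)/2 = (½)*176697 = 176697/2 ≈ 88349.)
(2276681 + x) - 3097195 = (2276681 + 176697/2) - 3097195 = 4730059/2 - 3097195 = -1464331/2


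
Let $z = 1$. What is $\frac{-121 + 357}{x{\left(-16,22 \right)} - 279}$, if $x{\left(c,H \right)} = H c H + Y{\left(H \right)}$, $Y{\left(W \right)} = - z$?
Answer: $- \frac{1}{34} \approx -0.029412$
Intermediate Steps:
$Y{\left(W \right)} = -1$ ($Y{\left(W \right)} = \left(-1\right) 1 = -1$)
$x{\left(c,H \right)} = -1 + c H^{2}$ ($x{\left(c,H \right)} = H c H - 1 = c H^{2} - 1 = -1 + c H^{2}$)
$\frac{-121 + 357}{x{\left(-16,22 \right)} - 279} = \frac{-121 + 357}{\left(-1 - 16 \cdot 22^{2}\right) - 279} = \frac{236}{\left(-1 - 7744\right) - 279} = \frac{236}{-7745 - 279} = \frac{236}{-8024} = 236 \left(- \frac{1}{8024}\right) = - \frac{1}{34}$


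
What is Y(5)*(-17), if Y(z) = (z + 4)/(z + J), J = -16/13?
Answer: -1989/49 ≈ -40.592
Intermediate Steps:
J = -16/13 (J = -16*1/13 = -16/13 ≈ -1.2308)
Y(z) = (4 + z)/(-16/13 + z) (Y(z) = (z + 4)/(z - 16/13) = (4 + z)/(-16/13 + z))
Y(5)*(-17) = (13*(4 + 5)/(-16 + 13*5))*(-17) = (13*9/(-16 + 65))*(-17) = (13*9/49)*(-17) = (13*(1/49)*9)*(-17) = (117/49)*(-17) = -1989/49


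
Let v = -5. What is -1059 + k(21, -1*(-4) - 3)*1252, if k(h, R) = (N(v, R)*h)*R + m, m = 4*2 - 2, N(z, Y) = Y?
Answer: 32745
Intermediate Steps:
m = 6 (m = 8 - 2 = 6)
k(h, R) = 6 + h*R² (k(h, R) = (R*h)*R + 6 = h*R² + 6 = 6 + h*R²)
-1059 + k(21, -1*(-4) - 3)*1252 = -1059 + (6 + 21*(-1*(-4) - 3)²)*1252 = -1059 + (6 + 21*(4 - 3)²)*1252 = -1059 + (6 + 21*1²)*1252 = -1059 + (6 + 21*1)*1252 = -1059 + (6 + 21)*1252 = -1059 + 27*1252 = -1059 + 33804 = 32745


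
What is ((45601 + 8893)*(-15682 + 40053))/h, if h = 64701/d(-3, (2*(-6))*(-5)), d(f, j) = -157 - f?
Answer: -29217612028/9243 ≈ -3.1611e+6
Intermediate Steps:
h = -9243/22 (h = 64701/(-157 - 1*(-3)) = 64701/(-157 + 3) = 64701/(-154) = 64701*(-1/154) = -9243/22 ≈ -420.14)
((45601 + 8893)*(-15682 + 40053))/h = ((45601 + 8893)*(-15682 + 40053))/(-9243/22) = (54494*24371)*(-22/9243) = 1328073274*(-22/9243) = -29217612028/9243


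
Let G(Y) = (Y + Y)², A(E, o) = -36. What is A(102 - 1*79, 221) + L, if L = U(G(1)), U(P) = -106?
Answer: -142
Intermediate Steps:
G(Y) = 4*Y² (G(Y) = (2*Y)² = 4*Y²)
L = -106
A(102 - 1*79, 221) + L = -36 - 106 = -142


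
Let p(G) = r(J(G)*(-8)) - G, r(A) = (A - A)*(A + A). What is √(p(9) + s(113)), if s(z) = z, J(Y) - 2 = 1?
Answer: 2*√26 ≈ 10.198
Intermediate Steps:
J(Y) = 3 (J(Y) = 2 + 1 = 3)
r(A) = 0 (r(A) = 0*(2*A) = 0)
p(G) = -G (p(G) = 0 - G = -G)
√(p(9) + s(113)) = √(-1*9 + 113) = √(-9 + 113) = √104 = 2*√26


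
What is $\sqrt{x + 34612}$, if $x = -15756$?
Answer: $2 \sqrt{4714} \approx 137.32$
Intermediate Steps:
$\sqrt{x + 34612} = \sqrt{-15756 + 34612} = \sqrt{18856} = 2 \sqrt{4714}$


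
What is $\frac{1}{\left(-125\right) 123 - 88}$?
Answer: $- \frac{1}{15463} \approx -6.467 \cdot 10^{-5}$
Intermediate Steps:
$\frac{1}{\left(-125\right) 123 - 88} = \frac{1}{-15375 - 88} = \frac{1}{-15463} = - \frac{1}{15463}$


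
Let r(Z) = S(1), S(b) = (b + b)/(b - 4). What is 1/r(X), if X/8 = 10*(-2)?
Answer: -3/2 ≈ -1.5000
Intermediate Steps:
S(b) = 2*b/(-4 + b) (S(b) = (2*b)/(-4 + b) = 2*b/(-4 + b))
X = -160 (X = 8*(10*(-2)) = 8*(-20) = -160)
r(Z) = -⅔ (r(Z) = 2*1/(-4 + 1) = 2*1/(-3) = 2*1*(-⅓) = -⅔)
1/r(X) = 1/(-⅔) = -3/2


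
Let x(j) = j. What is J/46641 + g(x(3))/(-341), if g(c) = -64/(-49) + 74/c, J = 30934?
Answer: 21786560/37110689 ≈ 0.58707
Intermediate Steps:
g(c) = 64/49 + 74/c (g(c) = -64*(-1/49) + 74/c = 64/49 + 74/c)
J/46641 + g(x(3))/(-341) = 30934/46641 + (64/49 + 74/3)/(-341) = 30934*(1/46641) + (64/49 + 74*(1/3))*(-1/341) = 30934/46641 + (64/49 + 74/3)*(-1/341) = 30934/46641 + (3818/147)*(-1/341) = 30934/46641 - 3818/50127 = 21786560/37110689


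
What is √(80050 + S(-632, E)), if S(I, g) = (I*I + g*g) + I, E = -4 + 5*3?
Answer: √478963 ≈ 692.07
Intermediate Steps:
E = 11 (E = -4 + 15 = 11)
S(I, g) = I + I² + g² (S(I, g) = (I² + g²) + I = I + I² + g²)
√(80050 + S(-632, E)) = √(80050 + (-632 + (-632)² + 11²)) = √(80050 + (-632 + 399424 + 121)) = √(80050 + 398913) = √478963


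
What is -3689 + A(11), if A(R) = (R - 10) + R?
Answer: -3677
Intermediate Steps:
A(R) = -10 + 2*R (A(R) = (-10 + R) + R = -10 + 2*R)
-3689 + A(11) = -3689 + (-10 + 2*11) = -3689 + (-10 + 22) = -3689 + 12 = -3677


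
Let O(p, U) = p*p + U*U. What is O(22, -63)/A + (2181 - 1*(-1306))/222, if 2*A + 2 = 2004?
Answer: 4479053/222222 ≈ 20.156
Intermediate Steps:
O(p, U) = U² + p² (O(p, U) = p² + U² = U² + p²)
A = 1001 (A = -1 + (½)*2004 = -1 + 1002 = 1001)
O(22, -63)/A + (2181 - 1*(-1306))/222 = ((-63)² + 22²)/1001 + (2181 - 1*(-1306))/222 = (3969 + 484)*(1/1001) + (2181 + 1306)*(1/222) = 4453*(1/1001) + 3487*(1/222) = 4453/1001 + 3487/222 = 4479053/222222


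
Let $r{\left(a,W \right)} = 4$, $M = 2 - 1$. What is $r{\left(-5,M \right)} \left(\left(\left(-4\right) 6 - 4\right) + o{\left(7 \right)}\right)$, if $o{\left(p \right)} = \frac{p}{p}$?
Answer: $-108$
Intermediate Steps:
$M = 1$
$o{\left(p \right)} = 1$
$r{\left(-5,M \right)} \left(\left(\left(-4\right) 6 - 4\right) + o{\left(7 \right)}\right) = 4 \left(\left(\left(-4\right) 6 - 4\right) + 1\right) = 4 \left(\left(-24 - 4\right) + 1\right) = 4 \left(-28 + 1\right) = 4 \left(-27\right) = -108$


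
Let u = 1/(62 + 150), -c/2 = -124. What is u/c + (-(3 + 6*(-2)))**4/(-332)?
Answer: -86237701/4363808 ≈ -19.762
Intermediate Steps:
c = 248 (c = -2*(-124) = 248)
u = 1/212 ≈ 0.0047170
u/c + (-(3 + 6*(-2)))**4/(-332) = (1/212)/248 + (-(3 + 6*(-2)))**4/(-332) = (1/212)*(1/248) + (-(3 - 12))**4*(-1/332) = 1/52576 + (-1*(-9))**4*(-1/332) = 1/52576 + 9**4*(-1/332) = 1/52576 + 6561*(-1/332) = 1/52576 - 6561/332 = -86237701/4363808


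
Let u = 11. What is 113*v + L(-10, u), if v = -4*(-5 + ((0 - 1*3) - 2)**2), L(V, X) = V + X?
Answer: -9039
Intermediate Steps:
v = -80 (v = -4*(-5 + ((0 - 3) - 2)**2) = -4*(-5 + (-3 - 2)**2) = -4*(-5 + (-5)**2) = -4*(-5 + 25) = -4*20 = -80)
113*v + L(-10, u) = 113*(-80) + (-10 + 11) = -9040 + 1 = -9039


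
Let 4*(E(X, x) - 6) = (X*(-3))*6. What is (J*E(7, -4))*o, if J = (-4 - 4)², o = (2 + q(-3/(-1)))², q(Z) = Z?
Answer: -40800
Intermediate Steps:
E(X, x) = 6 - 9*X/2 (E(X, x) = 6 + ((X*(-3))*6)/4 = 6 + (-3*X*6)/4 = 6 + (-18*X)/4 = 6 - 9*X/2)
o = 25 (o = (2 - 3/(-1))² = (2 - 3*(-1))² = (2 + 3)² = 5² = 25)
J = 64 (J = (-8)² = 64)
(J*E(7, -4))*o = (64*(6 - 9/2*7))*25 = (64*(6 - 63/2))*25 = (64*(-51/2))*25 = -1632*25 = -40800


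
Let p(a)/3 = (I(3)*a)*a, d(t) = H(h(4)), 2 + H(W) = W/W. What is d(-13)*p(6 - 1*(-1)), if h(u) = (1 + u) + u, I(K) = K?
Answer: -441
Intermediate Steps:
h(u) = 1 + 2*u
H(W) = -1 (H(W) = -2 + W/W = -2 + 1 = -1)
d(t) = -1
p(a) = 9*a**2 (p(a) = 3*((3*a)*a) = 3*(3*a**2) = 9*a**2)
d(-13)*p(6 - 1*(-1)) = -9*(6 - 1*(-1))**2 = -9*(6 + 1)**2 = -9*7**2 = -9*49 = -1*441 = -441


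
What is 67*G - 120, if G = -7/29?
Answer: -3949/29 ≈ -136.17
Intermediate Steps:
G = -7/29 (G = -7*1/29 = -7/29 ≈ -0.24138)
67*G - 120 = 67*(-7/29) - 120 = -469/29 - 120 = -3949/29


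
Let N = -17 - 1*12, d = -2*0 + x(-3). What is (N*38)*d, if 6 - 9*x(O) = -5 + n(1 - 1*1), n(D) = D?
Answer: -12122/9 ≈ -1346.9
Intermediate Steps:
x(O) = 11/9 (x(O) = ⅔ - (-5 + (1 - 1*1))/9 = ⅔ - (-5 + (1 - 1))/9 = ⅔ - (-5 + 0)/9 = ⅔ - ⅑*(-5) = ⅔ + 5/9 = 11/9)
d = 11/9 (d = -2*0 + 11/9 = 0 + 11/9 = 11/9 ≈ 1.2222)
N = -29 (N = -17 - 12 = -29)
(N*38)*d = -29*38*(11/9) = -1102*11/9 = -12122/9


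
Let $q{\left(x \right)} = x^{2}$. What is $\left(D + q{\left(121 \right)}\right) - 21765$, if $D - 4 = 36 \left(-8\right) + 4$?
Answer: $-7404$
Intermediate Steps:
$D = -280$ ($D = 4 + \left(36 \left(-8\right) + 4\right) = 4 + \left(-288 + 4\right) = 4 - 284 = -280$)
$\left(D + q{\left(121 \right)}\right) - 21765 = \left(-280 + 121^{2}\right) - 21765 = \left(-280 + 14641\right) - 21765 = 14361 - 21765 = -7404$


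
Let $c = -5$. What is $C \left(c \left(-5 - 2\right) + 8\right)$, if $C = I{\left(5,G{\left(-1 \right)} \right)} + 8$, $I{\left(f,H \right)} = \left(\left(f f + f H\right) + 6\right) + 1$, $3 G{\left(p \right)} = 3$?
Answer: $1935$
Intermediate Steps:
$G{\left(p \right)} = 1$ ($G{\left(p \right)} = \frac{1}{3} \cdot 3 = 1$)
$I{\left(f,H \right)} = 7 + f^{2} + H f$ ($I{\left(f,H \right)} = \left(\left(f^{2} + H f\right) + 6\right) + 1 = \left(6 + f^{2} + H f\right) + 1 = 7 + f^{2} + H f$)
$C = 45$ ($C = \left(7 + 5^{2} + 1 \cdot 5\right) + 8 = \left(7 + 25 + 5\right) + 8 = 37 + 8 = 45$)
$C \left(c \left(-5 - 2\right) + 8\right) = 45 \left(- 5 \left(-5 - 2\right) + 8\right) = 45 \left(\left(-5\right) \left(-7\right) + 8\right) = 45 \left(35 + 8\right) = 45 \cdot 43 = 1935$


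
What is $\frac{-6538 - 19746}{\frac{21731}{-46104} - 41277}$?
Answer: $\frac{1211797536}{1903056539} \approx 0.63676$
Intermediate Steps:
$\frac{-6538 - 19746}{\frac{21731}{-46104} - 41277} = - \frac{26284}{21731 \left(- \frac{1}{46104}\right) - 41277} = - \frac{26284}{- \frac{21731}{46104} - 41277} = - \frac{26284}{- \frac{1903056539}{46104}} = \left(-26284\right) \left(- \frac{46104}{1903056539}\right) = \frac{1211797536}{1903056539}$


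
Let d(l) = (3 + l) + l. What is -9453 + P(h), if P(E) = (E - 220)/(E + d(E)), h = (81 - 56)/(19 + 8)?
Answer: -113891/12 ≈ -9490.9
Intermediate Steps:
d(l) = 3 + 2*l
h = 25/27 ≈ 0.92593
P(E) = (-220 + E)/(3 + 3*E) (P(E) = (E - 220)/(E + (3 + 2*E)) = (-220 + E)/(3 + 3*E))
-9453 + P(h) = -9453 + (-220 + 25/27)/(3*(1 + 25/27)) = -9453 + (⅓)*(-5915/27)/(52/27) = -9453 + (⅓)*(27/52)*(-5915/27) = -9453 - 455/12 = -113891/12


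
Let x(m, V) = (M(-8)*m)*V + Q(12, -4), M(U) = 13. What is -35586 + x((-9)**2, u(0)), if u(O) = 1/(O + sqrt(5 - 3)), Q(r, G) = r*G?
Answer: -35634 + 1053*sqrt(2)/2 ≈ -34889.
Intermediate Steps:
Q(r, G) = G*r
u(O) = 1/(O + sqrt(2))
x(m, V) = -48 + 13*V*m (x(m, V) = (13*m)*V - 4*12 = 13*V*m - 48 = -48 + 13*V*m)
-35586 + x((-9)**2, u(0)) = -35586 + (-48 + 13*(-9)**2/(0 + sqrt(2))) = -35586 + (-48 + 13*81/sqrt(2)) = -35586 + (-48 + 13*(sqrt(2)/2)*81) = -35586 + (-48 + 1053*sqrt(2)/2) = -35634 + 1053*sqrt(2)/2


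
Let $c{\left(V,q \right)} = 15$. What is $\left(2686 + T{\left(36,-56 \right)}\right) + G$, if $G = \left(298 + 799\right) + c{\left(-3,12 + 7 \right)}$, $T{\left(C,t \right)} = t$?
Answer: $3742$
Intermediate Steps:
$G = 1112$ ($G = \left(298 + 799\right) + 15 = 1097 + 15 = 1112$)
$\left(2686 + T{\left(36,-56 \right)}\right) + G = \left(2686 - 56\right) + 1112 = 2630 + 1112 = 3742$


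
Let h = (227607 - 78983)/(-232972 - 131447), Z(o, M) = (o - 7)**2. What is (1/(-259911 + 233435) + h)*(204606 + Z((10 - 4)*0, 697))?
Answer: -73216878707015/877123404 ≈ -83474.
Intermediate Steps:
Z(o, M) = (-7 + o)**2
h = -148624/364419 (h = 148624/(-364419) = 148624*(-1/364419) = -148624/364419 ≈ -0.40784)
(1/(-259911 + 233435) + h)*(204606 + Z((10 - 4)*0, 697)) = (1/(-259911 + 233435) - 148624/364419)*(204606 + (-7 + (10 - 4)*0)**2) = (1/(-26476) - 148624/364419)*(204606 + (-7 + 6*0)**2) = (-1/26476 - 148624/364419)*(204606 + (-7 + 0)**2) = -3935333443*(204606 + (-7)**2)/9648357444 = -3935333443*(204606 + 49)/9648357444 = -3935333443/9648357444*204655 = -73216878707015/877123404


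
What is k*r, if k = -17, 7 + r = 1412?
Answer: -23885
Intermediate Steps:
r = 1405 (r = -7 + 1412 = 1405)
k*r = -17*1405 = -23885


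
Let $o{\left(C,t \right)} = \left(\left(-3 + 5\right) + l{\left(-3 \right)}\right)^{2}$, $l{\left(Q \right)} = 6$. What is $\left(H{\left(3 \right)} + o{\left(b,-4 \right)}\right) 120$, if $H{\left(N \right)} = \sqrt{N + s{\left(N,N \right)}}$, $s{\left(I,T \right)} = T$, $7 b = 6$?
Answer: $7680 + 120 \sqrt{6} \approx 7973.9$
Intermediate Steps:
$b = \frac{6}{7}$ ($b = \frac{1}{7} \cdot 6 = \frac{6}{7} \approx 0.85714$)
$o{\left(C,t \right)} = 64$ ($o{\left(C,t \right)} = \left(\left(-3 + 5\right) + 6\right)^{2} = \left(2 + 6\right)^{2} = 8^{2} = 64$)
$H{\left(N \right)} = \sqrt{2} \sqrt{N}$ ($H{\left(N \right)} = \sqrt{N + N} = \sqrt{2 N} = \sqrt{2} \sqrt{N}$)
$\left(H{\left(3 \right)} + o{\left(b,-4 \right)}\right) 120 = \left(\sqrt{2} \sqrt{3} + 64\right) 120 = \left(\sqrt{6} + 64\right) 120 = \left(64 + \sqrt{6}\right) 120 = 7680 + 120 \sqrt{6}$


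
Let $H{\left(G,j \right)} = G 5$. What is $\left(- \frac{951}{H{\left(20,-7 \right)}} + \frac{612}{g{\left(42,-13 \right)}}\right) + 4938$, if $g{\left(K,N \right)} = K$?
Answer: $\frac{3460143}{700} \approx 4943.1$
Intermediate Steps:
$H{\left(G,j \right)} = 5 G$
$\left(- \frac{951}{H{\left(20,-7 \right)}} + \frac{612}{g{\left(42,-13 \right)}}\right) + 4938 = \left(- \frac{951}{5 \cdot 20} + \frac{612}{42}\right) + 4938 = \left(- \frac{951}{100} + 612 \cdot \frac{1}{42}\right) + 4938 = \left(\left(-951\right) \frac{1}{100} + \frac{102}{7}\right) + 4938 = \left(- \frac{951}{100} + \frac{102}{7}\right) + 4938 = \frac{3543}{700} + 4938 = \frac{3460143}{700}$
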